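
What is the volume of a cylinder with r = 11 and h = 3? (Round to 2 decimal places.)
Volume = pi * r² * h
Volume = pi * 11² * 3
Volume = pi * 121 * 3
Volume = pi * 363
Volume = 1140.40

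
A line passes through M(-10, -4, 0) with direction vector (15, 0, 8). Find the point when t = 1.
P(1) = (-10 + 15(1), -4 + 0(1), 0 + 8(1)) = (5, -4, 8)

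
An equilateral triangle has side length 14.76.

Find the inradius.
For an equilateral triangle, r = s/(2√3) where s is the side.
r = 14.76/(2√3) = 14.76/3.464102 = 4.261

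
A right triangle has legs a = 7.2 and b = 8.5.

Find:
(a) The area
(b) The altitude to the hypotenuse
(a) Area = ½ab = ½·7.2·8.5 = 30.6
(b) Hypotenuse c = √(7.2² + 8.5²) = √124.09 = 11.1396
    Area = ½·c·h_c  →  h_c = 2·Area/c = 2·30.6/11.1396 = 5.494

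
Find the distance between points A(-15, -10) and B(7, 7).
Using the distance formula: d = sqrt((x₂-x₁)² + (y₂-y₁)²)
dx = 7 - (-15) = 22
dy = 7 - (-10) = 17
d = sqrt(22² + 17²) = sqrt(484 + 289) = sqrt(773) = 27.80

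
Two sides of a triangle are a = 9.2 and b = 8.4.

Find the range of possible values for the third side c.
By the triangle inequality: |a - b| < c < a + b
|9.2 - 8.4| < c < 9.2 + 8.4
0.8 < c < 17.6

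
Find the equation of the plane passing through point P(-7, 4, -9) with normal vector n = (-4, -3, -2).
d = n·P = (-4)(-7) + (-3)(4) + (-2)(-9) = 34
Plane: -4x - 3y - 2z = 34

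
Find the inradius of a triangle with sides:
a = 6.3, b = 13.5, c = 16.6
s = (a+b+c)/2 = (6.3+13.5+16.6)/2 = 18.2
Area = √(s(s-a)(s-b)(s-c)) = √(18.2·11.9·4.7·1.6) = 40.3569
r = Area/s = 40.3569/18.2 = 2.217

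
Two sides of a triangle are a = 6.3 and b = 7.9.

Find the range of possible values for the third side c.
By the triangle inequality: |a - b| < c < a + b
|6.3 - 7.9| < c < 6.3 + 7.9
1.6 < c < 14.2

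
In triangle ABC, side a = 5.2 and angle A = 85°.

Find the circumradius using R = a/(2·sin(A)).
R = a/(2·sin(A)) = 5.2/(2·sin(85°))
R = 5.2/(2·0.996195) = 5.2/1.992389 = 2.61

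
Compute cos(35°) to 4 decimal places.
cos(35 degrees) = 0.8192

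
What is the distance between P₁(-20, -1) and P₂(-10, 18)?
Using the distance formula: d = sqrt((x₂-x₁)² + (y₂-y₁)²)
dx = (-10) - (-20) = 10
dy = 18 - (-1) = 19
d = sqrt(10² + 19²) = sqrt(100 + 361) = sqrt(461) = 21.47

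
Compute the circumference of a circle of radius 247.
Circumference = 2 * pi * r
Circumference = 2 * pi * 247
Circumference = 1551.95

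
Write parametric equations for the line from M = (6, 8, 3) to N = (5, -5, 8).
Direction vector d = N - M = (-1, -13, 5)
x = 6 - t, y = 8 - 13t, z = 3 + 5t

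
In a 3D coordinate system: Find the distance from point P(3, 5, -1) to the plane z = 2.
d = |0(3) + 0(5) + 1(-1) - (2)| / √(0² + 0² + 1²) = 3/√1 = 3.0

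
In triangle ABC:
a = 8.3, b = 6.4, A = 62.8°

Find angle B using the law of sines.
sin(B)/b = sin(A)/a
sin(B) = b·sin(A)/a = 6.4·sin(62.8°)/8.3 = 0.685815
B = arcsin(0.685815) = 43.3°  (b ≤ a, so B ≤ A and the acute solution is unique)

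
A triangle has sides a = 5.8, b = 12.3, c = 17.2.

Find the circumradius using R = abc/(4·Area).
s = (a+b+c)/2 = 17.65
Area = √(s(s-a)(s-b)(s-c)) = √(17.65·11.85·5.35·0.45) = 22.4396
R = abc/(4·Area) = (5.8·12.3·17.2)/(4·22.4396) = 1227.048/89.7584 = 13.67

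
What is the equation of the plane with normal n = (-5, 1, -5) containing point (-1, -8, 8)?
d = n·P = (-5)(-1) + (1)(-8) + (-5)(8) = -43
Plane: -5x + y - 5z = -43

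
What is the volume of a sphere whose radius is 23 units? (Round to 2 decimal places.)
Volume = (4/3) * pi * r³
Volume = (4/3) * pi * 23³
Volume = (4/3) * pi * 12167
Volume = 50965.01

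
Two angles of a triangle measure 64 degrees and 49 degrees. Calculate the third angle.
Sum of angles in a triangle = 180 degrees
Third angle = 180 - 64 - 49
Third angle = 67 degrees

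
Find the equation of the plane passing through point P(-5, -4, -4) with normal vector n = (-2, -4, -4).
d = n·P = (-2)(-5) + (-4)(-4) + (-4)(-4) = 42
Plane: -2x - 4y - 4z = 42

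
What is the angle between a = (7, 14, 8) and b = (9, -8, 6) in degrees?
a·b = -1, |a|² = 309, |b|² = 181
cos θ = -1/√55929 ≈ -0.004228
θ ≈ 90.24°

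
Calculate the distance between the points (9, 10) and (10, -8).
Using the distance formula: d = sqrt((x₂-x₁)² + (y₂-y₁)²)
dx = 10 - 9 = 1
dy = (-8) - 10 = -18
d = sqrt(1² + (-18)²) = sqrt(1 + 324) = sqrt(325) = 18.03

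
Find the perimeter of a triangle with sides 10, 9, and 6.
Perimeter = sum of all sides
Perimeter = 10 + 9 + 6
Perimeter = 25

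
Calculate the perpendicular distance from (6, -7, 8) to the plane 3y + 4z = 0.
d = |0(6) + 3(-7) + 4(8) - (0)| / √(0² + 3² + 4²) = 11/√25 = 2.2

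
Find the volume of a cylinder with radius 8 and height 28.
Volume = pi * r² * h
Volume = pi * 8² * 28
Volume = pi * 64 * 28
Volume = pi * 1792
Volume = 5629.73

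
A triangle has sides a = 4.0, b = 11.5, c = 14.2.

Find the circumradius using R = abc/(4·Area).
s = (a+b+c)/2 = 14.85
Area = √(s(s-a)(s-b)(s-c)) = √(14.85·10.85·3.35·0.65) = 18.7308
R = abc/(4·Area) = (4.0·11.5·14.2)/(4·18.7308) = 653.2/74.9232 = 8.718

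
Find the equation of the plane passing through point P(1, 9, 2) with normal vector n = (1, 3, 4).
d = n·P = (1)(1) + (3)(9) + (4)(2) = 36
Plane: x + 3y + 4z = 36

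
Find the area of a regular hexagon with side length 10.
For a regular 6-gon with side length s = 10:
Apothem a = s / (2*tan(pi/6)) = 10 / (2*tan(pi/6)) ≈ 8.6603
Perimeter P = 6 * 10 = 60
Area = (1/2) * P * a = (1/2) * 60 * 8.6603 = 259.81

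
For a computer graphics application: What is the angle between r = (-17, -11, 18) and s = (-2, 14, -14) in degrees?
r·s = -372, |r|² = 734, |s|² = 396
cos θ = -372/√290664 ≈ -0.69
θ ≈ 133.6°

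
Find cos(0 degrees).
cos(0 degrees) = 1
Decimal approximation: 1.0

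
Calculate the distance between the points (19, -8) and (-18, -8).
Using the distance formula: d = sqrt((x₂-x₁)² + (y₂-y₁)²)
dx = (-18) - 19 = -37
dy = (-8) - (-8) = 0
d = sqrt((-37)² + 0²) = sqrt(1369 + 0) = sqrt(1369) = 37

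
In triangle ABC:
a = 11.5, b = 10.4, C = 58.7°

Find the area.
Using A = ½ab·sin(C):
A = ½·11.5·10.4·sin(58.7°) = ½·119.6·0.854459 = 51.1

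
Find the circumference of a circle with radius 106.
Circumference = 2 * pi * r
Circumference = 2 * pi * 106
Circumference = 666.02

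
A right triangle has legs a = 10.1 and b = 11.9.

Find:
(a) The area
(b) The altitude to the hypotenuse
(a) Area = ½ab = ½·10.1·11.9 = 60.095
(b) Hypotenuse c = √(10.1² + 11.9²) = √243.62 = 15.6083
    Area = ½·c·h_c  →  h_c = 2·Area/c = 2·60.095/15.6083 = 7.7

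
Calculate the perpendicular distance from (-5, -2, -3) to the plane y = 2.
d = |0(-5) + 1(-2) + 0(-3) - (2)| / √(0² + 1² + 0²) = 4/√1 = 4.0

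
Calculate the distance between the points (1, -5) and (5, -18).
Using the distance formula: d = sqrt((x₂-x₁)² + (y₂-y₁)²)
dx = 5 - 1 = 4
dy = (-18) - (-5) = -13
d = sqrt(4² + (-13)²) = sqrt(16 + 169) = sqrt(185) = 13.60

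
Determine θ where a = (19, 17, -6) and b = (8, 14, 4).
a·b = 366, |a|² = 686, |b|² = 276
cos θ = 366/√189336 ≈ 0.8411
θ ≈ 32.74°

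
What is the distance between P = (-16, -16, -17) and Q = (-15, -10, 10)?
d = √[(1)² + (6)² + (27)²] = √766 = 27.68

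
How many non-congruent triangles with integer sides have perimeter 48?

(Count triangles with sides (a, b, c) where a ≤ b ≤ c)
With a ≤ b ≤ c and a + b + c = 48, the triangle inequality a + b > c gives c < 48/2, so c ≤ 23.
Iterate a from 1 to ⌊p/3⌋ = 16; for each a, b ranges from a to ⌊(p−a)/2⌋ with c = p − a − b, keeping only c ≥ b.
Triples: (2, 23, 23), (3, 22, 23), (4, 21, 23), …
Count = 48 triangles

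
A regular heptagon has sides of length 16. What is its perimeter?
Perimeter = number of sides * side length
Perimeter = 7 * 16
Perimeter = 112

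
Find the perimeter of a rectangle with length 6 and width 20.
Perimeter = 2 * (length + width)
Perimeter = 2 * (6 + 20)
Perimeter = 2 * 26
Perimeter = 52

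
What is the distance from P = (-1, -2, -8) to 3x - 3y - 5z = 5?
d = |3(-1) + (-3)(-2) + (-5)(-8) - (5)| / √(3² + (-3)² + (-5)²) = 38/√43 = 5.795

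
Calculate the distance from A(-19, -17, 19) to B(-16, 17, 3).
d = √[(3)² + (34)² + (-16)²] = √1421 = 37.7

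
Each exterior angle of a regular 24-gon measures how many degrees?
Exterior angle of a regular n-gon = 360/n
Exterior angle = 360/24
Exterior angle = 15 degrees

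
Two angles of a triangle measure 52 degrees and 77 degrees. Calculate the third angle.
Sum of angles in a triangle = 180 degrees
Third angle = 180 - 52 - 77
Third angle = 51 degrees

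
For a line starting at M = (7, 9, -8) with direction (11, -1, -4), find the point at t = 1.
P(1) = (7 + 11(1), 9 + (-1)(1), -8 + (-4)(1)) = (18, 8, -12)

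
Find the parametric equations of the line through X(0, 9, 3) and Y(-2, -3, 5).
Direction vector d = Y - X = (-2, -12, 2)
x = 0 - 2t, y = 9 - 12t, z = 3 + 2t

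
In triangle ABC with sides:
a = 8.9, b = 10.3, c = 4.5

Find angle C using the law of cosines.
cos(C) = (a² + b² - c²)/(2ab)
cos(C) = (8.9² + 10.3² - 4.5²)/(2·8.9·10.3) = 165.05/183.34 = 0.900240
C = arccos(0.900240) = 25.81°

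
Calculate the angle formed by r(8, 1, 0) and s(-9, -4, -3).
r·s = -76, |r|² = 65, |s|² = 106
cos θ = -76/√6890 ≈ -0.9156
θ ≈ 156.3°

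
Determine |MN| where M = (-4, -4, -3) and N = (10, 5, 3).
d = √[(14)² + (9)² + (6)²] = √313 = 17.69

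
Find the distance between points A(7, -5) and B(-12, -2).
Using the distance formula: d = sqrt((x₂-x₁)² + (y₂-y₁)²)
dx = (-12) - 7 = -19
dy = (-2) - (-5) = 3
d = sqrt((-19)² + 3²) = sqrt(361 + 9) = sqrt(370) = 19.24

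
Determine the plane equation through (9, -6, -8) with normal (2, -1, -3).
d = n·P = (2)(9) + (-1)(-6) + (-3)(-8) = 48
Plane: 2x - y - 3z = 48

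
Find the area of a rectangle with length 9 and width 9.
Area = length * width
Area = 9 * 9
Area = 81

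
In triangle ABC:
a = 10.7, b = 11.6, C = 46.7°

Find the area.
Using A = ½ab·sin(C):
A = ½·10.7·11.6·sin(46.7°) = ½·124.12·0.727773 = 45.17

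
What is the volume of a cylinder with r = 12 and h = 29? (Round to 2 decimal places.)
Volume = pi * r² * h
Volume = pi * 12² * 29
Volume = pi * 144 * 29
Volume = pi * 4176
Volume = 13119.29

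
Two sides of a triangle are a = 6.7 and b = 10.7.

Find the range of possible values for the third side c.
By the triangle inequality: |a - b| < c < a + b
|6.7 - 10.7| < c < 6.7 + 10.7
4 < c < 17.4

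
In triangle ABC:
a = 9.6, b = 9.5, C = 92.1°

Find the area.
Using A = ½ab·sin(C):
A = ½·9.6·9.5·sin(92.1°) = ½·91.2·0.999328 = 45.57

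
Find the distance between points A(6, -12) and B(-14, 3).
Using the distance formula: d = sqrt((x₂-x₁)² + (y₂-y₁)²)
dx = (-14) - 6 = -20
dy = 3 - (-12) = 15
d = sqrt((-20)² + 15²) = sqrt(400 + 225) = sqrt(625) = 25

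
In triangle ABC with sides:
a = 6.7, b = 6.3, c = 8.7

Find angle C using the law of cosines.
cos(C) = (a² + b² - c²)/(2ab)
cos(C) = (6.7² + 6.3² - 8.7²)/(2·6.7·6.3) = 8.89/84.42 = 0.105307
C = arccos(0.105307) = 83.96°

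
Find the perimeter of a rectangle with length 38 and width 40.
Perimeter = 2 * (length + width)
Perimeter = 2 * (38 + 40)
Perimeter = 2 * 78
Perimeter = 156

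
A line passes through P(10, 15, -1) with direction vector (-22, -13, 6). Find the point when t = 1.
P(1) = (10 + (-22)(1), 15 + (-13)(1), -1 + 6(1)) = (-12, 2, 5)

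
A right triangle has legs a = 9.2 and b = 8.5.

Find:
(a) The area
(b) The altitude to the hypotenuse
(a) Area = ½ab = ½·9.2·8.5 = 39.1
(b) Hypotenuse c = √(9.2² + 8.5²) = √156.89 = 12.5256
    Area = ½·c·h_c  →  h_c = 2·Area/c = 2·39.1/12.5256 = 6.243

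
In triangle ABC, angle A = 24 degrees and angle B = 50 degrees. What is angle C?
Sum of angles in a triangle = 180 degrees
Third angle = 180 - 24 - 50
Third angle = 106 degrees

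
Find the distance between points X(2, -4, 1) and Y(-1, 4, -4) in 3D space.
d = √[(-3)² + (8)² + (-5)²] = √98 = 9.899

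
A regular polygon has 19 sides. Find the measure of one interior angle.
Interior angle of a regular n-gon = (n-2)*180/n
Interior angle = (19-2)*180/19
Interior angle = 17*180/19
Interior angle = 3060/19
Interior angle = 161.05 degrees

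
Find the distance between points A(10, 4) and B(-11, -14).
Using the distance formula: d = sqrt((x₂-x₁)² + (y₂-y₁)²)
dx = (-11) - 10 = -21
dy = (-14) - 4 = -18
d = sqrt((-21)² + (-18)²) = sqrt(441 + 324) = sqrt(765) = 27.66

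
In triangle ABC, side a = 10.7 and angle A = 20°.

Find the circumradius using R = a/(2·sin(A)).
R = a/(2·sin(A)) = 10.7/(2·sin(20°))
R = 10.7/(2·0.342020) = 10.7/0.684040 = 15.64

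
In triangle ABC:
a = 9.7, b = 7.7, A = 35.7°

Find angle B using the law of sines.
sin(B)/b = sin(A)/a
sin(B) = b·sin(A)/a = 7.7·sin(35.7°)/9.7 = 0.463223
B = arcsin(0.463223) = 27.6°  (b ≤ a, so B ≤ A and the acute solution is unique)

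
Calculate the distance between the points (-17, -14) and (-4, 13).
Using the distance formula: d = sqrt((x₂-x₁)² + (y₂-y₁)²)
dx = (-4) - (-17) = 13
dy = 13 - (-14) = 27
d = sqrt(13² + 27²) = sqrt(169 + 729) = sqrt(898) = 29.97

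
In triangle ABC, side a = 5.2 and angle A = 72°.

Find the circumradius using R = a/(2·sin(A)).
R = a/(2·sin(A)) = 5.2/(2·sin(72°))
R = 5.2/(2·0.951057) = 5.2/1.902113 = 2.734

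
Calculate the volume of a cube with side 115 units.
Volume = s³
Volume = 115³
Volume = 1520875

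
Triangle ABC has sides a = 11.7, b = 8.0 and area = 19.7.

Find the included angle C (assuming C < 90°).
Area = ½ab·sin(C)  →  sin(C) = 2·Area/(ab)
sin(C) = 2·19.7/(11.7·8.0) = 0.420940
C = arcsin(0.420940) = 24.89°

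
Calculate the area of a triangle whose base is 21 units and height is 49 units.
Area = (1/2) * base * height
Area = (1/2) * 21 * 49
Area = 514.50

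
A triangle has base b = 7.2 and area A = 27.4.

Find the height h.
A = ½bh  →  h = 2A/b
h = 2·27.4/7.2 = 7.611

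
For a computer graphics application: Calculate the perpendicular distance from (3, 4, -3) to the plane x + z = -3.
d = |1(3) + 0(4) + 1(-3) - (-3)| / √(1² + 0² + 1²) = 3/√2 = 2.121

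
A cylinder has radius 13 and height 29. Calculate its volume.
Volume = pi * r² * h
Volume = pi * 13² * 29
Volume = pi * 169 * 29
Volume = pi * 4901
Volume = 15396.95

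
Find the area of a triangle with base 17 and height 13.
Area = (1/2) * base * height
Area = (1/2) * 17 * 13
Area = 110.50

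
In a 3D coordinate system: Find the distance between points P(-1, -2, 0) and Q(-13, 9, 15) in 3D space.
d = √[(-12)² + (11)² + (15)²] = √490 = 22.14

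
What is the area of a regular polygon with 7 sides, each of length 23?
For a regular 7-gon with side length s = 23:
Apothem a = s / (2*tan(pi/7)) = 23 / (2*tan(pi/7)) ≈ 23.88
Perimeter P = 7 * 23 = 161
Area = (1/2) * P * a = (1/2) * 161 * 23.88 = 1922.34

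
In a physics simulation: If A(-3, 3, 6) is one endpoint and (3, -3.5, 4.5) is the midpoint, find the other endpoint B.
B = (2×3 - (-3), 2×(-3.5) - 3, 2×4.5 - 6) = (9, -10, 3)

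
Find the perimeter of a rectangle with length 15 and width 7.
Perimeter = 2 * (length + width)
Perimeter = 2 * (15 + 7)
Perimeter = 2 * 22
Perimeter = 44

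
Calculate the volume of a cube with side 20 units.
Volume = s³
Volume = 20³
Volume = 8000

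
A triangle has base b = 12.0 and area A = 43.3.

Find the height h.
A = ½bh  →  h = 2A/b
h = 2·43.3/12.0 = 7.217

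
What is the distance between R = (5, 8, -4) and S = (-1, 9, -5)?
d = √[(-6)² + (1)² + (-1)²] = √38 = 6.164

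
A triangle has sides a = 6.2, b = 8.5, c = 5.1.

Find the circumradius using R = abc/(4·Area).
s = (a+b+c)/2 = 9.9
Area = √(s(s-a)(s-b)(s-c)) = √(9.9·3.7·1.4·4.8) = 15.6893
R = abc/(4·Area) = (6.2·8.5·5.1)/(4·15.6893) = 268.77/62.7572 = 4.283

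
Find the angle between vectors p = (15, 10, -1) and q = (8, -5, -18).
p·q = 88, |p|² = 326, |q|² = 413
cos θ = 88/√134638 ≈ 0.2398
θ ≈ 76.12°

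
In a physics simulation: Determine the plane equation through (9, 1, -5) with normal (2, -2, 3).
d = n·P = (2)(9) + (-2)(1) + (3)(-5) = 1
Plane: 2x - 2y + 3z = 1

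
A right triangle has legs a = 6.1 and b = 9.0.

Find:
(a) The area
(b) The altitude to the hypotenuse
(a) Area = ½ab = ½·6.1·9.0 = 27.45
(b) Hypotenuse c = √(6.1² + 9.0²) = √118.21 = 10.8724
    Area = ½·c·h_c  →  h_c = 2·Area/c = 2·27.45/10.8724 = 5.049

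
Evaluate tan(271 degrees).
tan(271 degrees) = -57.29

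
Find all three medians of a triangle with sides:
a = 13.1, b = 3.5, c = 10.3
Using m_x = ½√(2y² + 2z² - x²):
m_a = ½√(2·3.5² + 2·10.3² - 13.1²) = ½√65.07 = 4.033
m_b = ½√(2·13.1² + 2·10.3² - 3.5²) = ½√543.15 = 11.65
m_c = ½√(2·13.1² + 2·3.5² - 10.3²) = ½√261.63 = 8.087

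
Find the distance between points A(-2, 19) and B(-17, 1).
Using the distance formula: d = sqrt((x₂-x₁)² + (y₂-y₁)²)
dx = (-17) - (-2) = -15
dy = 1 - 19 = -18
d = sqrt((-15)² + (-18)²) = sqrt(225 + 324) = sqrt(549) = 23.43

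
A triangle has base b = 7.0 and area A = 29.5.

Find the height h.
A = ½bh  →  h = 2A/b
h = 2·29.5/7.0 = 8.429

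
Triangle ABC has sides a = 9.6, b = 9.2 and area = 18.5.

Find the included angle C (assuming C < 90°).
Area = ½ab·sin(C)  →  sin(C) = 2·Area/(ab)
sin(C) = 2·18.5/(9.6·9.2) = 0.418931
C = arcsin(0.418931) = 24.77°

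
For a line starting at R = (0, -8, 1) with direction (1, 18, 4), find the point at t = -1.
P(-1) = (0 + 1(-1), -8 + 18(-1), 1 + 4(-1)) = (-1, -26, -3)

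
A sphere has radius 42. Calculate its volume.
Volume = (4/3) * pi * r³
Volume = (4/3) * pi * 42³
Volume = (4/3) * pi * 74088
Volume = 310339.09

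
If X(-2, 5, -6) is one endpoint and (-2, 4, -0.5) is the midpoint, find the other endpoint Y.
Y = (2×(-2) - (-2), 2×4 - 5, 2×(-0.5) - (-6)) = (-2, 3, 5)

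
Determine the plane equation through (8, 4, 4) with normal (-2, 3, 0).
d = n·P = (-2)(8) + (3)(4) + (0)(4) = -4
Plane: -2x + 3y = -4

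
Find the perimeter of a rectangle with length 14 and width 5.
Perimeter = 2 * (length + width)
Perimeter = 2 * (14 + 5)
Perimeter = 2 * 19
Perimeter = 38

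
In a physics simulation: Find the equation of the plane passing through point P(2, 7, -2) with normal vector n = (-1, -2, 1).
d = n·P = (-1)(2) + (-2)(7) + (1)(-2) = -18
Plane: -x - 2y + z = -18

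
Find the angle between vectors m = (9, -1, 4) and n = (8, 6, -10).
m·n = 26, |m|² = 98, |n|² = 200
cos θ = 26/√19600 ≈ 0.1857
θ ≈ 79.3°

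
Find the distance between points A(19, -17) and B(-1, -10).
Using the distance formula: d = sqrt((x₂-x₁)² + (y₂-y₁)²)
dx = (-1) - 19 = -20
dy = (-10) - (-17) = 7
d = sqrt((-20)² + 7²) = sqrt(400 + 49) = sqrt(449) = 21.19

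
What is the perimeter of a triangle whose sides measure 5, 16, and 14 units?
Perimeter = sum of all sides
Perimeter = 5 + 16 + 14
Perimeter = 35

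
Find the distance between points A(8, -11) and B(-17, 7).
Using the distance formula: d = sqrt((x₂-x₁)² + (y₂-y₁)²)
dx = (-17) - 8 = -25
dy = 7 - (-11) = 18
d = sqrt((-25)² + 18²) = sqrt(625 + 324) = sqrt(949) = 30.81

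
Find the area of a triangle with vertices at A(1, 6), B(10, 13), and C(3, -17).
Using the coordinate formula: Area = (1/2)|x₁(y₂-y₃) + x₂(y₃-y₁) + x₃(y₁-y₂)|
Area = (1/2)|1(13-(-17)) + 10((-17)-6) + 3(6-13)|
Area = (1/2)|1*30 + 10*(-23) + 3*(-7)|
Area = (1/2)|30 + (-230) + (-21)|
Area = (1/2)*221 = 110.50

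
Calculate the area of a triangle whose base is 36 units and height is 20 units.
Area = (1/2) * base * height
Area = (1/2) * 36 * 20
Area = 360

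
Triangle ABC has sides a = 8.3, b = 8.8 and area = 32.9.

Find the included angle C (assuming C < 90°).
Area = ½ab·sin(C)  →  sin(C) = 2·Area/(ab)
sin(C) = 2·32.9/(8.3·8.8) = 0.900876
C = arcsin(0.900876) = 64.27°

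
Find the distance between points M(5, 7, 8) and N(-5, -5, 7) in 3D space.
d = √[(-10)² + (-12)² + (-1)²] = √245 = 15.65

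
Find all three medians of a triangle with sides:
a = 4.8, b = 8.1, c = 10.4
Using m_x = ½√(2y² + 2z² - x²):
m_a = ½√(2·8.1² + 2·10.4² - 4.8²) = ½√324.5 = 9.007
m_b = ½√(2·4.8² + 2·10.4² - 8.1²) = ½√196.79 = 7.014
m_c = ½√(2·4.8² + 2·8.1² - 10.4²) = ½√69.14 = 4.158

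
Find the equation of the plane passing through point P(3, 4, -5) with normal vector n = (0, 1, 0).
d = n·P = (0)(3) + (1)(4) + (0)(-5) = 4
Plane: y = 4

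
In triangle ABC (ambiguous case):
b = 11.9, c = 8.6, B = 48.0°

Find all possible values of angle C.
sin(C)/c = sin(B)/b  →  sin(C) = c·sin(B)/b = 8.6·sin(48.0°)/11.9 = 0.537063
C₁ = arcsin(0.537063) = 32.48°,  C₂ = 180° - C₁ = 147.52°
Check C₂: A = 180° - 48.0° - 147.52° = -15.52° ≤ 0, rejected
C = 32.48° (one solution)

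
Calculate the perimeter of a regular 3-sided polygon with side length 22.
Perimeter = number of sides * side length
Perimeter = 3 * 22
Perimeter = 66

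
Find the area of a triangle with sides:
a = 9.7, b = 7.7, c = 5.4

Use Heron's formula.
s = (a+b+c)/2 = (9.7+7.7+5.4)/2 = 11.4
A = √(s(s-a)(s-b)(s-c)) = √(11.4·1.7·3.7·6)
A = √430.236 = 20.74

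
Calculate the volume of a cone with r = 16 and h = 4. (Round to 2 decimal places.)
Volume = (1/3) * pi * r² * h
Volume = (1/3) * pi * 16² * 4
Volume = (1/3) * pi * 256 * 4
Volume = (1/3) * pi * 1024
Volume = 1072.33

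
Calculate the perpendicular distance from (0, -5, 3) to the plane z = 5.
d = |0(0) + 0(-5) + 1(3) - (5)| / √(0² + 0² + 1²) = 2/√1 = 2.0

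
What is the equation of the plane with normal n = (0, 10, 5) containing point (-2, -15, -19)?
d = n·P = (0)(-2) + (10)(-15) + (5)(-19) = -245
Plane: 10y + 5z = -245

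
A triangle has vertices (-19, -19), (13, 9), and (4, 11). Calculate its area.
Using the coordinate formula: Area = (1/2)|x₁(y₂-y₃) + x₂(y₃-y₁) + x₃(y₁-y₂)|
Area = (1/2)|(-19)(9-11) + 13(11-(-19)) + 4((-19)-9)|
Area = (1/2)|(-19)*(-2) + 13*30 + 4*(-28)|
Area = (1/2)|38 + 390 + (-112)|
Area = (1/2)*316 = 158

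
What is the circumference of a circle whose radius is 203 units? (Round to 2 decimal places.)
Circumference = 2 * pi * r
Circumference = 2 * pi * 203
Circumference = 1275.49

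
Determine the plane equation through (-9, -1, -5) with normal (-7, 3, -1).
d = n·P = (-7)(-9) + (3)(-1) + (-1)(-5) = 65
Plane: -7x + 3y - z = 65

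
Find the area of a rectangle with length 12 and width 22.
Area = length * width
Area = 12 * 22
Area = 264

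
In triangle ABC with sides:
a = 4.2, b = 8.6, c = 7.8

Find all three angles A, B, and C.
By the law of cosines:
cos(A) = (b² + c² - a²)/(2bc) = 0.873286  →  A = 29.16°
cos(B) = (a² + c² - b²)/(2ac) = 0.068987  →  B = 86.04°
cos(C) = (a² + b² - c²)/(2ab) = 0.425803  →  C = 64.8°
Check: A + B + C = 180.0° ✓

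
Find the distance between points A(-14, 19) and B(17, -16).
Using the distance formula: d = sqrt((x₂-x₁)² + (y₂-y₁)²)
dx = 17 - (-14) = 31
dy = (-16) - 19 = -35
d = sqrt(31² + (-35)²) = sqrt(961 + 1225) = sqrt(2186) = 46.75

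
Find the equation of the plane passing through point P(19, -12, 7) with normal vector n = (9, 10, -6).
d = n·P = (9)(19) + (10)(-12) + (-6)(7) = 9
Plane: 9x + 10y - 6z = 9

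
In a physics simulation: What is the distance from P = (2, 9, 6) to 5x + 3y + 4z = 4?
d = |5(2) + 3(9) + 4(6) - (4)| / √(5² + 3² + 4²) = 57/√50 = 8.061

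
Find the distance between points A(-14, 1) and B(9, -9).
Using the distance formula: d = sqrt((x₂-x₁)² + (y₂-y₁)²)
dx = 9 - (-14) = 23
dy = (-9) - 1 = -10
d = sqrt(23² + (-10)²) = sqrt(529 + 100) = sqrt(629) = 25.08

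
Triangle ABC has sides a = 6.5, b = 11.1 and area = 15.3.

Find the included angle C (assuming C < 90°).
Area = ½ab·sin(C)  →  sin(C) = 2·Area/(ab)
sin(C) = 2·15.3/(6.5·11.1) = 0.424116
C = arcsin(0.424116) = 25.09°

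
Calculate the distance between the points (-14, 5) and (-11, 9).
Using the distance formula: d = sqrt((x₂-x₁)² + (y₂-y₁)²)
dx = (-11) - (-14) = 3
dy = 9 - 5 = 4
d = sqrt(3² + 4²) = sqrt(9 + 16) = sqrt(25) = 5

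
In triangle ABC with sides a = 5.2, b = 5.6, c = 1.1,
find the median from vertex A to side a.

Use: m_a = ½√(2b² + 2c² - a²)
m_a = ½√(2·5.6² + 2·1.1² - 5.2²)
m_a = ½√(62.72 + 2.42 - 27.04) = ½√38.1 = 3.086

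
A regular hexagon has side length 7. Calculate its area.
For a regular 6-gon with side length s = 7:
Apothem a = s / (2*tan(pi/6)) = 7 / (2*tan(pi/6)) ≈ 6.0622
Perimeter P = 6 * 7 = 42
Area = (1/2) * P * a = (1/2) * 42 * 6.0622 = 127.31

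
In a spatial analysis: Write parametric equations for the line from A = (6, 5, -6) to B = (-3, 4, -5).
Direction vector d = B - A = (-9, -1, 1)
x = 6 - 9t, y = 5 - t, z = -6 + t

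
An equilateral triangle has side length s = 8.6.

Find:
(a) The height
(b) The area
(a) Height h = s·√3/2 = 8.6·√3/2 = 7.448
(b) Area = (√3/4)·s² = (√3/4)·8.6² = (√3/4)·73.96 = 32.03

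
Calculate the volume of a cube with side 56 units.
Volume = s³
Volume = 56³
Volume = 175616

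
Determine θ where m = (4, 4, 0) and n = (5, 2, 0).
m·n = 28, |m|² = 32, |n|² = 29
cos θ = 28/√928 ≈ 0.9191
θ ≈ 23.2°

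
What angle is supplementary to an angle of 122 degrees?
Supplementary angles sum to 180 degrees.
Other angle = 180 - 122
Other angle = 58 degrees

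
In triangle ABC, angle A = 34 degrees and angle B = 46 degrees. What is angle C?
Sum of angles in a triangle = 180 degrees
Third angle = 180 - 34 - 46
Third angle = 100 degrees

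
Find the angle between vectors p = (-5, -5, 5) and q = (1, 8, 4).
p·q = -25, |p|² = 75, |q|² = 81
cos θ = -25/√6075 ≈ -0.3208
θ ≈ 108.7°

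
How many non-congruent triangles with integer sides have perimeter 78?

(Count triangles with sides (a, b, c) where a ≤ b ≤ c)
With a ≤ b ≤ c and a + b + c = 78, the triangle inequality a + b > c gives c < 78/2, so c ≤ 38.
Iterate a from 1 to ⌊p/3⌋ = 26; for each a, b ranges from a to ⌊(p−a)/2⌋ with c = p − a − b, keeping only c ≥ b.
Triples: (2, 38, 38), (3, 37, 38), (4, 36, 38), …
Count = 127 triangles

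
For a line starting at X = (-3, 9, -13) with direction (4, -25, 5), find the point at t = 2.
P(2) = (-3 + 4(2), 9 + (-25)(2), -13 + 5(2)) = (5, -41, -3)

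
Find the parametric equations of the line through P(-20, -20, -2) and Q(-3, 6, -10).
Direction vector d = Q - P = (17, 26, -8)
x = -20 + 17t, y = -20 + 26t, z = -2 - 8t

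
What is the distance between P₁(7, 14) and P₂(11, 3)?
Using the distance formula: d = sqrt((x₂-x₁)² + (y₂-y₁)²)
dx = 11 - 7 = 4
dy = 3 - 14 = -11
d = sqrt(4² + (-11)²) = sqrt(16 + 121) = sqrt(137) = 11.70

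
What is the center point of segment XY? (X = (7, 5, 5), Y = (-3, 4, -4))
Midpoint = ((7-3)/2, (5+4)/2, (5-4)/2) = (2, 4.5, 0.5)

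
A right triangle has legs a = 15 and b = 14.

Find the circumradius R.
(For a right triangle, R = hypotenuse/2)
Hypotenuse c = √(15² + 14²) = √421 = 20.5183
R = c/2 = 10.26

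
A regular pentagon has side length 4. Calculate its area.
For a regular 5-gon with side length s = 4:
Apothem a = s / (2*tan(pi/5)) = 4 / (2*tan(pi/5)) ≈ 2.7528
Perimeter P = 5 * 4 = 20
Area = (1/2) * P * a = (1/2) * 20 * 2.7528 = 27.53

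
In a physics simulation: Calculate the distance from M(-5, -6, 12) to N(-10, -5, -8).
d = √[(-5)² + (1)² + (-20)²] = √426 = 20.64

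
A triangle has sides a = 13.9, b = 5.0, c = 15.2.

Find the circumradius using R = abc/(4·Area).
s = (a+b+c)/2 = 17.05
Area = √(s(s-a)(s-b)(s-c)) = √(17.05·3.15·12.05·1.85) = 34.6017
R = abc/(4·Area) = (13.9·5.0·15.2)/(4·34.6017) = 1056.4/138.4068 = 7.633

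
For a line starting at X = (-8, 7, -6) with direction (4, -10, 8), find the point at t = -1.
P(-1) = (-8 + 4(-1), 7 + (-10)(-1), -6 + 8(-1)) = (-12, 17, -14)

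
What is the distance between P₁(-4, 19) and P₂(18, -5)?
Using the distance formula: d = sqrt((x₂-x₁)² + (y₂-y₁)²)
dx = 18 - (-4) = 22
dy = (-5) - 19 = -24
d = sqrt(22² + (-24)²) = sqrt(484 + 576) = sqrt(1060) = 32.56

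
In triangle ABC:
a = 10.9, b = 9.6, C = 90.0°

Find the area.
Using A = ½ab·sin(C):
A = ½·10.9·9.6·sin(90.0°) = ½·104.64·1.000000 = 52.32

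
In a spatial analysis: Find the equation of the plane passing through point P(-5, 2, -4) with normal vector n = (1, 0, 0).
d = n·P = (1)(-5) + (0)(2) + (0)(-4) = -5
Plane: x = -5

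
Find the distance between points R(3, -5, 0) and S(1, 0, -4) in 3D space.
d = √[(-2)² + (5)² + (-4)²] = √45 = 6.708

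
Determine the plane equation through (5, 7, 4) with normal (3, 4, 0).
d = n·P = (3)(5) + (4)(7) + (0)(4) = 43
Plane: 3x + 4y = 43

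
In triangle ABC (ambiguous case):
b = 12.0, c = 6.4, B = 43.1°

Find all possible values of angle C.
sin(C)/c = sin(B)/b  →  sin(C) = c·sin(B)/b = 6.4·sin(43.1°)/12.0 = 0.364413
C₁ = arcsin(0.364413) = 21.37°,  C₂ = 180° - C₁ = 158.63°
Check C₂: A = 180° - 43.1° - 158.63° = -21.73° ≤ 0, rejected
C = 21.37° (one solution)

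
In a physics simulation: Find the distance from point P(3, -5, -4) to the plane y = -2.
d = |0(3) + 1(-5) + 0(-4) - (-2)| / √(0² + 1² + 0²) = 3/√1 = 3.0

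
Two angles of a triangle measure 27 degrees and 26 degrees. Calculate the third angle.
Sum of angles in a triangle = 180 degrees
Third angle = 180 - 27 - 26
Third angle = 127 degrees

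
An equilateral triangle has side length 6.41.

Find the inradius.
For an equilateral triangle, r = s/(2√3) where s is the side.
r = 6.41/(2√3) = 6.41/3.464102 = 1.85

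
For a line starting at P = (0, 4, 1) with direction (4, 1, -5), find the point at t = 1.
P(1) = (0 + 4(1), 4 + 1(1), 1 + (-5)(1)) = (4, 5, -4)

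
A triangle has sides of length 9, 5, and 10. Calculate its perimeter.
Perimeter = sum of all sides
Perimeter = 9 + 5 + 10
Perimeter = 24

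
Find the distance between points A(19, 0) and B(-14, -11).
Using the distance formula: d = sqrt((x₂-x₁)² + (y₂-y₁)²)
dx = (-14) - 19 = -33
dy = (-11) - 0 = -11
d = sqrt((-33)² + (-11)²) = sqrt(1089 + 121) = sqrt(1210) = 34.79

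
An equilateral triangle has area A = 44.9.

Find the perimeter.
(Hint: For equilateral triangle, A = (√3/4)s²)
A = (√3/4)s²  →  s² = 4A/√3 = 4·44.9/√3 = 103.692
s = 10.1829
Perimeter = 3s = 30.55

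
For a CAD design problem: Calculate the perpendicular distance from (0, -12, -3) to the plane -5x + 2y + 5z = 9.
d = |(-5)(0) + 2(-12) + 5(-3) - (9)| / √((-5)² + 2² + 5²) = 48/√54 = 6.532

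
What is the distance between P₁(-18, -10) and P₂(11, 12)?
Using the distance formula: d = sqrt((x₂-x₁)² + (y₂-y₁)²)
dx = 11 - (-18) = 29
dy = 12 - (-10) = 22
d = sqrt(29² + 22²) = sqrt(841 + 484) = sqrt(1325) = 36.40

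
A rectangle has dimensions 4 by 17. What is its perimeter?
Perimeter = 2 * (length + width)
Perimeter = 2 * (4 + 17)
Perimeter = 2 * 21
Perimeter = 42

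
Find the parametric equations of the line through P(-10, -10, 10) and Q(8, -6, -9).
Direction vector d = Q - P = (18, 4, -19)
x = -10 + 18t, y = -10 + 4t, z = 10 - 19t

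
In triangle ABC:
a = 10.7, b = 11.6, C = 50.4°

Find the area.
Using A = ½ab·sin(C):
A = ½·10.7·11.6·sin(50.4°) = ½·124.12·0.770513 = 47.82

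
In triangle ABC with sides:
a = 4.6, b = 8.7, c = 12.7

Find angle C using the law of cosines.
cos(C) = (a² + b² - c²)/(2ab)
cos(C) = (4.6² + 8.7² - 12.7²)/(2·4.6·8.7) = -64.44/80.04 = -0.805097
C = arccos(-0.805097) = 143.6°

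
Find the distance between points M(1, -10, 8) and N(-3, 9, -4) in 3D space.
d = √[(-4)² + (19)² + (-12)²] = √521 = 22.83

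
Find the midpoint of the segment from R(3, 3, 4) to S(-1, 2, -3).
Midpoint = ((3-1)/2, (3+2)/2, (4-3)/2) = (1, 2.5, 0.5)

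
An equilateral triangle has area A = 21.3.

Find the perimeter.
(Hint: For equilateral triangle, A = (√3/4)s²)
A = (√3/4)s²  →  s² = 4A/√3 = 4·21.3/√3 = 49.1902
s = 7.01358
Perimeter = 3s = 21.04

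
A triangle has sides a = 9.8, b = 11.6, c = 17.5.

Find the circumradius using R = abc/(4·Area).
s = (a+b+c)/2 = 19.45
Area = √(s(s-a)(s-b)(s-c)) = √(19.45·9.65·7.85·1.95) = 53.6013
R = abc/(4·Area) = (9.8·11.6·17.5)/(4·53.6013) = 1989.4/214.4052 = 9.279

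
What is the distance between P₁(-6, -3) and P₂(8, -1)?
Using the distance formula: d = sqrt((x₂-x₁)² + (y₂-y₁)²)
dx = 8 - (-6) = 14
dy = (-1) - (-3) = 2
d = sqrt(14² + 2²) = sqrt(196 + 4) = sqrt(200) = 14.14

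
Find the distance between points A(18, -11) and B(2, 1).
Using the distance formula: d = sqrt((x₂-x₁)² + (y₂-y₁)²)
dx = 2 - 18 = -16
dy = 1 - (-11) = 12
d = sqrt((-16)² + 12²) = sqrt(256 + 144) = sqrt(400) = 20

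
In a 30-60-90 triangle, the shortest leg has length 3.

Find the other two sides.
Long leg = 3√3 = 5.196, Hypotenuse = 6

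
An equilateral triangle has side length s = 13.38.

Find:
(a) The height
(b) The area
(a) Height h = s·√3/2 = 13.38·√3/2 = 11.59
(b) Area = (√3/4)·s² = (√3/4)·13.38² = (√3/4)·179.024 = 77.52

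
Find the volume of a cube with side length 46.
Volume = s³
Volume = 46³
Volume = 97336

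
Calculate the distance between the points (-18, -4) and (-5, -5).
Using the distance formula: d = sqrt((x₂-x₁)² + (y₂-y₁)²)
dx = (-5) - (-18) = 13
dy = (-5) - (-4) = -1
d = sqrt(13² + (-1)²) = sqrt(169 + 1) = sqrt(170) = 13.04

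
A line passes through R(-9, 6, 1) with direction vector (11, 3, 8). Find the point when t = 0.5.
P(0.5) = (-9 + 11(0.5), 6 + 3(0.5), 1 + 8(0.5)) = (-3.5, 7.5, 5)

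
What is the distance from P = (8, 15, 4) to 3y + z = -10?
d = |0(8) + 3(15) + 1(4) - (-10)| / √(0² + 3² + 1²) = 59/√10 = 18.66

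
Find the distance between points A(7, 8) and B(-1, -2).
Using the distance formula: d = sqrt((x₂-x₁)² + (y₂-y₁)²)
dx = (-1) - 7 = -8
dy = (-2) - 8 = -10
d = sqrt((-8)² + (-10)²) = sqrt(64 + 100) = sqrt(164) = 12.81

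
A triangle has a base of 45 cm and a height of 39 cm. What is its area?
Area = (1/2) * base * height
Area = (1/2) * 45 * 39
Area = 877.50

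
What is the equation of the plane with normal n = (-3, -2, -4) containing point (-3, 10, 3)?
d = n·P = (-3)(-3) + (-2)(10) + (-4)(3) = -23
Plane: -3x - 2y - 4z = -23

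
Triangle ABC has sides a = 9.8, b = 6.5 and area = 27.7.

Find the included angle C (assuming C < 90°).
Area = ½ab·sin(C)  →  sin(C) = 2·Area/(ab)
sin(C) = 2·27.7/(9.8·6.5) = 0.869702
C = arcsin(0.869702) = 60.42°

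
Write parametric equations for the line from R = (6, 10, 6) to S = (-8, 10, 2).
Direction vector d = S - R = (-14, 0, -4)
x = 6 - 14t, y = 10, z = 6 - 4t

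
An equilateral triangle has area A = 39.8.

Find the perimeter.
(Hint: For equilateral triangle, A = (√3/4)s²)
A = (√3/4)s²  →  s² = 4A/√3 = 4·39.8/√3 = 91.9142
s = 9.58719
Perimeter = 3s = 28.76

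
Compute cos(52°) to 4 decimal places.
cos(52 degrees) = 0.6157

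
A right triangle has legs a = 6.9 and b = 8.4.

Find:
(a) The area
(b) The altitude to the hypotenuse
(a) Area = ½ab = ½·6.9·8.4 = 28.98
(b) Hypotenuse c = √(6.9² + 8.4²) = √118.17 = 10.8706
    Area = ½·c·h_c  →  h_c = 2·Area/c = 2·28.98/10.8706 = 5.332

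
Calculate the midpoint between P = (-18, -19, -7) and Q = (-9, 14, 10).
Midpoint = ((-18-9)/2, (-19+14)/2, (-7+10)/2) = (-13.5, -2.5, 1.5)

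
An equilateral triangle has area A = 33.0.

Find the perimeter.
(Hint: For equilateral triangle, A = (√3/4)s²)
A = (√3/4)s²  →  s² = 4A/√3 = 4·33.0/√3 = 76.2102
s = 8.72985
Perimeter = 3s = 26.19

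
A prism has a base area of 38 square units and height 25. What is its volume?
Volume = base area * height
Volume = 38 * 25
Volume = 950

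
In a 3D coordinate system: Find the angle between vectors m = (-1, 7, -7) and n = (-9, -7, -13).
m·n = 51, |m|² = 99, |n|² = 299
cos θ = 51/√29601 ≈ 0.2964
θ ≈ 72.76°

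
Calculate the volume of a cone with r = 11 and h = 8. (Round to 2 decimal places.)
Volume = (1/3) * pi * r² * h
Volume = (1/3) * pi * 11² * 8
Volume = (1/3) * pi * 121 * 8
Volume = (1/3) * pi * 968
Volume = 1013.69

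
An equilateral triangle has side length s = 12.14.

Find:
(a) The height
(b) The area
(a) Height h = s·√3/2 = 12.14·√3/2 = 10.51
(b) Area = (√3/4)·s² = (√3/4)·12.14² = (√3/4)·147.38 = 63.82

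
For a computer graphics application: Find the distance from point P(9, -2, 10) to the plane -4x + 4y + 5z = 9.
d = |(-4)(9) + 4(-2) + 5(10) - (9)| / √((-4)² + 4² + 5²) = 3/√57 = 0.3974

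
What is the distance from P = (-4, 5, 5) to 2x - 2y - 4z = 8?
d = |2(-4) + (-2)(5) + (-4)(5) - (8)| / √(2² + (-2)² + (-4)²) = 46/√24 = 9.39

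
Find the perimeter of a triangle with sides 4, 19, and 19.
Perimeter = sum of all sides
Perimeter = 4 + 19 + 19
Perimeter = 42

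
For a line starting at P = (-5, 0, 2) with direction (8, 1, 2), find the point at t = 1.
P(1) = (-5 + 8(1), 0 + 1(1), 2 + 2(1)) = (3, 1, 4)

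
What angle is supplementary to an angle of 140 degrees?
Supplementary angles sum to 180 degrees.
Other angle = 180 - 140
Other angle = 40 degrees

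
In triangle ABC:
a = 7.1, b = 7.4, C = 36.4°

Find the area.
Using A = ½ab·sin(C):
A = ½·7.1·7.4·sin(36.4°) = ½·52.54·0.593419 = 15.59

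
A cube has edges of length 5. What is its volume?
Volume = s³
Volume = 5³
Volume = 125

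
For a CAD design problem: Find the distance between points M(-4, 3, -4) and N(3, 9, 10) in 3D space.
d = √[(7)² + (6)² + (14)²] = √281 = 16.76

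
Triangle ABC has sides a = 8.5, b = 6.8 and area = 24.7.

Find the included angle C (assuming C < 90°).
Area = ½ab·sin(C)  →  sin(C) = 2·Area/(ab)
sin(C) = 2·24.7/(8.5·6.8) = 0.854671
C = arcsin(0.854671) = 58.72°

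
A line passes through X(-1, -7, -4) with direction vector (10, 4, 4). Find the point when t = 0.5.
P(0.5) = (-1 + 10(0.5), -7 + 4(0.5), -4 + 4(0.5)) = (4, -5, -2)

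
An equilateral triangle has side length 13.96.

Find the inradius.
For an equilateral triangle, r = s/(2√3) where s is the side.
r = 13.96/(2√3) = 13.96/3.464102 = 4.03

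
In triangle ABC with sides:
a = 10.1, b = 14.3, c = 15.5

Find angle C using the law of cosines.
cos(C) = (a² + b² - c²)/(2ab)
cos(C) = (10.1² + 14.3² - 15.5²)/(2·10.1·14.3) = 66.25/288.86 = 0.229350
C = arccos(0.229350) = 76.74°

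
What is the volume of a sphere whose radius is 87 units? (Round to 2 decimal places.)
Volume = (4/3) * pi * r³
Volume = (4/3) * pi * 87³
Volume = (4/3) * pi * 658503
Volume = 2758330.92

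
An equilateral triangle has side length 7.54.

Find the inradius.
For an equilateral triangle, r = s/(2√3) where s is the side.
r = 7.54/(2√3) = 7.54/3.464102 = 2.177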